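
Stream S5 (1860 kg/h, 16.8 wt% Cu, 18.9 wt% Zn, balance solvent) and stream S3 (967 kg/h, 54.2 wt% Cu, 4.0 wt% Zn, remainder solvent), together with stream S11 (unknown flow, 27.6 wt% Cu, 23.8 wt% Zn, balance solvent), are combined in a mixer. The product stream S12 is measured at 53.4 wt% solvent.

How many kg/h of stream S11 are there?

Let S11 be the unknown flow. Total out = 2827 + S11.
solvent balance: 1600.2 + 0.486·S11 = 0.534·(2827 + S11)
(0.486 − 0.534)·S11 = 0.534×2827 − 1600.2 = -90.568
S11 = -90.568 / -0.048 = 1886.8 kg/h

1887 kg/h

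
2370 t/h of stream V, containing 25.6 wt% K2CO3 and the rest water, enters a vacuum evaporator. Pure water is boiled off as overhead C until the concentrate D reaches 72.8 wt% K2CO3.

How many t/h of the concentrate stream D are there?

K2CO3 is conserved: 2370×0.256 = 606.72 t/h all reports to the concentrate.
Concentrate = 606.72/(target fraction) = 833.41 t/h.

833.4 t/h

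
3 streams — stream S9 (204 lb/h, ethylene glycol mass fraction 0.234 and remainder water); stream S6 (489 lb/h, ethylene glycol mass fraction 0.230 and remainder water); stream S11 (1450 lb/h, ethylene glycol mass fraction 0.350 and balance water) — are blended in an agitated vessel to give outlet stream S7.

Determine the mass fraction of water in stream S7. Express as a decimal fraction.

Total flow out = 204 + 489 + 1450 = 2143 lb/h.
water in = 204×0.766 + 489×0.770 + 1450×0.650 = 1475.3 lb/h.
water mass fraction in S7 = 1475.3/2143 = 0.688.

0.688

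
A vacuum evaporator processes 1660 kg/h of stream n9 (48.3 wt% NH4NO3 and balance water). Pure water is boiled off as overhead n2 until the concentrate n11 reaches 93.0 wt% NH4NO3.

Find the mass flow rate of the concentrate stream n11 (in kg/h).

862.1 kg/h

NH4NO3 is conserved: 1660×0.483 = 801.78 kg/h all reports to the concentrate.
Concentrate = 801.78/(target fraction) = 862.13 kg/h.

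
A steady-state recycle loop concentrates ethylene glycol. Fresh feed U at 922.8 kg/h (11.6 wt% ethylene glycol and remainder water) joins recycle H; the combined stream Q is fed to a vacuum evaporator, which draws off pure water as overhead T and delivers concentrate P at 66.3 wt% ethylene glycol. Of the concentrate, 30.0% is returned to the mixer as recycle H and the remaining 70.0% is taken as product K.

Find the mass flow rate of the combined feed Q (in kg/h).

Overall ethylene glycol balance (none leaves overhead): ethylene glycol in fresh feed = ethylene glycol in product, i.e. 922.8×0.116 = (1−0.300)·P·0.663.
P = 107.04/(0.663×0.700) = 230.65 kg/h.
Recycle H = 0.300×230.65 = 69.195 kg/h.
Combined feed Q = 922.8 + 69.195 = 992 kg/h.

992 kg/h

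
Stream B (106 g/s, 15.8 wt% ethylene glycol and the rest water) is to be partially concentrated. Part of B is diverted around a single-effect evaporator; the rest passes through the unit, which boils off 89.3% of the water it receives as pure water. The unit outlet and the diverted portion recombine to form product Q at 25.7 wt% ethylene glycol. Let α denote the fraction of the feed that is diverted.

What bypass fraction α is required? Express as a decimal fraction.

All 106×0.158 = 16.748 g/s of ethylene glycol reaches Q, so Q = 16.748/0.257 = 65.167 g/s and vapour = 40.833 g/s.
The evaporator receives (1−α)·106 of feed at 0.842 water and removes 0.893 of that water:
0.893×0.842×(1−α)×106 = 40.833
(1−α) = 40.833/79.702 = 0.5123;  α = 0.4877.

0.488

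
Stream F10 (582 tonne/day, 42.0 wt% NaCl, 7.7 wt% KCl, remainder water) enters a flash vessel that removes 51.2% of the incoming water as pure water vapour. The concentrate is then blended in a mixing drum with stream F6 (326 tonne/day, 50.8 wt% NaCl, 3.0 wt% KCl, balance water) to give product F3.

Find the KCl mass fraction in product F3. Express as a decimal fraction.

Vapour removed = 0.512×0.503×582 = 149.89 tonne/day; concentrate = 432.11 tonne/day.
KCl reaching the mixer = 44.814 (from concentrate) + 326×0.030 = 54.594 tonne/day.
Product flow = 432.11 + 326 = 758.11 tonne/day; KCl fraction = 0.072.

0.072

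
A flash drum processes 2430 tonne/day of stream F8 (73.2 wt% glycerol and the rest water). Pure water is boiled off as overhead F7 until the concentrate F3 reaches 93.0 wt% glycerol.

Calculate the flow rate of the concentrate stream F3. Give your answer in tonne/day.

glycerol is conserved: 2430×0.732 = 1778.8 tonne/day all reports to the concentrate.
Concentrate = 1778.8/(target fraction) = 1912.6 tonne/day.

1913 tonne/day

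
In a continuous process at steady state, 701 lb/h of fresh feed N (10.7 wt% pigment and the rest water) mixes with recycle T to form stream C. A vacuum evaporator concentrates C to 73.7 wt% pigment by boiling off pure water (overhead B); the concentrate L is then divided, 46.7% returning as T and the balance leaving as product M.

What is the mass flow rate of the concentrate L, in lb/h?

Overall pigment balance (none leaves overhead): pigment in fresh feed = pigment in product, i.e. 701×0.107 = (1−0.467)·L·0.737.
L = 75.007/(0.737×0.533) = 190.94 lb/h.

190.9 lb/h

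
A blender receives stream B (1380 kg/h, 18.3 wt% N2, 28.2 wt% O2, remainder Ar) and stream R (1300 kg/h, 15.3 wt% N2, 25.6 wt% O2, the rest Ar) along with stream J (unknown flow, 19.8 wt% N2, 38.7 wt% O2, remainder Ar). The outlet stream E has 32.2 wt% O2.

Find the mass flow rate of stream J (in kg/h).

Let J be the unknown flow. Total out = 2680 + J.
O2 balance: 721.96 + 0.387·J = 0.322·(2680 + J)
(0.387 − 0.322)·J = 0.322×2680 − 721.96 = 141
J = 141 / 0.065 = 2169.2 kg/h

2169 kg/h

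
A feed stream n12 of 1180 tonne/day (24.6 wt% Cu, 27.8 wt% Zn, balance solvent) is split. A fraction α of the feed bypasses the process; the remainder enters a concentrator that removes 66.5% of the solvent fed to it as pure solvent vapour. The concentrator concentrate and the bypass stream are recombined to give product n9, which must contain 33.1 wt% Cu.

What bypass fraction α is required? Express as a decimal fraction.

All 1180×0.246 = 290.28 tonne/day of Cu reaches n9, so n9 = 290.28/0.331 = 876.98 tonne/day and vapour = 303.02 tonne/day.
The evaporator receives (1−α)·1180 of feed at 0.476 solvent and removes 0.665 of that solvent:
0.665×0.476×(1−α)×1180 = 303.02
(1−α) = 303.02/373.52 = 0.8113;  α = 0.1887.

0.189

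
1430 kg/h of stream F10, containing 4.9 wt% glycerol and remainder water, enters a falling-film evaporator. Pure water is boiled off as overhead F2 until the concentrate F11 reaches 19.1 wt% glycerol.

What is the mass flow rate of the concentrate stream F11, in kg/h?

366.9 kg/h

glycerol is conserved: 1430×0.049 = 70.07 kg/h all reports to the concentrate.
Concentrate = 70.07/(target fraction) = 366.86 kg/h.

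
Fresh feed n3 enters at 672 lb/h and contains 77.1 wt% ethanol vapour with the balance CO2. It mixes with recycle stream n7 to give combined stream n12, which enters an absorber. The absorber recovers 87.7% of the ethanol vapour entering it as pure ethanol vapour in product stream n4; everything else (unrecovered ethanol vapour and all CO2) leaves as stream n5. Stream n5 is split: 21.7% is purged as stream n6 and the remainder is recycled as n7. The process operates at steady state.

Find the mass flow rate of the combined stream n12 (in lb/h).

1282 lb/h

CO2 enters only via n3 and leaves only via the purge: 672×0.229 = 0.217×(CO2 in n5), and the absorber passes all CO2, so CO2 in n12 = CO2 in n5 = 709.16 lb/h.
ethanol vapour in n12: m_A = 672×0.771 + (1−0.217)·(1−0.877)·m_A, so m_A = 518.11/0.9037 = 573.33 lb/h.
n12 = 573.33 + 709.16 = 1282.5 lb/h.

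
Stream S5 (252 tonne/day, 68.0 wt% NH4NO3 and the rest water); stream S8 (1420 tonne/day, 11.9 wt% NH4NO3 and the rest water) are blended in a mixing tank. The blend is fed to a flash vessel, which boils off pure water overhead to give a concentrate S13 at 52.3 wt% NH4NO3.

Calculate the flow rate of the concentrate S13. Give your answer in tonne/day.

NH4NO3 entering = 252×0.680 + 1420×0.119 = 340.34 tonne/day.
All NH4NO3 reports to S13, so S13 = 340.34/0.523 = 650.75 tonne/day.

650.7 tonne/day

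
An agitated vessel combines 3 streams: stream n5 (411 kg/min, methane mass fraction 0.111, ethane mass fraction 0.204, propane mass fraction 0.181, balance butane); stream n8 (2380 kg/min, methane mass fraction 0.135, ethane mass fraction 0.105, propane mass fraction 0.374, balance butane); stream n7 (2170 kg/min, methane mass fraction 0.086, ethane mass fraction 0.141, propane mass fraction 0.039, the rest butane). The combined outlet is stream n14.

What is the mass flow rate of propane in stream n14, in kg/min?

1049 kg/min

propane out = propane in = 411×0.181 + 2380×0.374 + 2170×0.039 = 1049.1 kg/min.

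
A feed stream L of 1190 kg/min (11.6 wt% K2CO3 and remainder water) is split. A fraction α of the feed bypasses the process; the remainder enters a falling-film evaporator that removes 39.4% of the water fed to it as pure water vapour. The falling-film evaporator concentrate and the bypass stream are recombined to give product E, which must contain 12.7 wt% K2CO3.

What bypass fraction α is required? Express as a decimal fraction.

All 1190×0.116 = 138.04 kg/min of K2CO3 reaches E, so E = 138.04/0.127 = 1086.9 kg/min and vapour = 103.07 kg/min.
The evaporator receives (1−α)·1190 of feed at 0.884 water and removes 0.394 of that water:
0.394×0.884×(1−α)×1190 = 103.07
(1−α) = 103.07/414.47 = 0.2487;  α = 0.7513.

0.751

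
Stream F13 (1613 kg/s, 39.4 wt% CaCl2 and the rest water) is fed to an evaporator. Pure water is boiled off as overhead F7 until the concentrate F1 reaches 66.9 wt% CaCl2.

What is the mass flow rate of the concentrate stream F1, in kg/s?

950 kg/s

CaCl2 is conserved: 1613×0.394 = 635.52 kg/s all reports to the concentrate.
Concentrate = 635.52/(target fraction) = 949.96 kg/s.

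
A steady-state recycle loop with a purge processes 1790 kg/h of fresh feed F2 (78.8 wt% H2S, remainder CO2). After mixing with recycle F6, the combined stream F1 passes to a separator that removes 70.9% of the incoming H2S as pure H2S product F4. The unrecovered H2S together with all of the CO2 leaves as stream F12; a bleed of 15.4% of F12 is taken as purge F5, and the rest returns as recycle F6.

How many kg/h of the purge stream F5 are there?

CO2 enters only via F2 and leaves only via the purge: 1790×0.212 = 0.154×(CO2 in F12), and the separator passes all CO2, so CO2 in F1 = CO2 in F12 = 2464.2 kg/h.
H2S in F1: m_A = 1790×0.788 + (1−0.154)·(1−0.709)·m_A, so m_A = 1410.5/0.7538 = 1871.2 kg/h.
F12 = (1−0.709)×1871.2 + 2464.2 = 3008.7 kg/h.
Purge F5 = 0.154×3008.7 = 463.33 kg/h.

463.3 kg/h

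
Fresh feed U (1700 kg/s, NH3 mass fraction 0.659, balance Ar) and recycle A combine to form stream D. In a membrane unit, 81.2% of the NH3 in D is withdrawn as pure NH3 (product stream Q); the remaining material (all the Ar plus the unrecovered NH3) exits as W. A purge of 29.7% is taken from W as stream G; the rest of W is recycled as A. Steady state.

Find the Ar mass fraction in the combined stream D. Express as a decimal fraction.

0.602

Ar enters only via U and leaves only via the purge: 1700×0.341 = 0.297×(Ar in W), and the membrane unit passes all Ar, so Ar in D = Ar in W = 1951.9 kg/s.
NH3 in D: m_A = 1700×0.659 + (1−0.297)·(1−0.812)·m_A, so m_A = 1120.3/0.8678 = 1290.9 kg/s.
D = 1290.9 + 1951.9 = 3242.8 kg/s.
Ar fraction in D = 1951.9/3242.8 = 0.602.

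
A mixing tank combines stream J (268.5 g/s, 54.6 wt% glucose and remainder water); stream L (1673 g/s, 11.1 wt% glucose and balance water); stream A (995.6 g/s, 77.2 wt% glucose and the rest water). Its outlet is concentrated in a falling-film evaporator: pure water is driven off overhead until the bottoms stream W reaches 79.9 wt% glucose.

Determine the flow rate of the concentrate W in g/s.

glucose entering = 268.5×0.546 + 1673×0.111 + 995.6×0.772 = 1100.9 g/s.
All glucose reports to W, so W = 1100.9/0.799 = 1377.9 g/s.

1378 g/s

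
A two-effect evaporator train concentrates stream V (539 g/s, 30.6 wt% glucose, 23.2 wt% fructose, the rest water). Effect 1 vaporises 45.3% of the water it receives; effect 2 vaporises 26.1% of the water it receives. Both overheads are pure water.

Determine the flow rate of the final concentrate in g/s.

water in feed = 539×0.462 = 249.02 g/s.
After stage 1: water left = (1−0.453)×249.02 = 136.21; stream total = 426.19 g/s.
After stage 2: water left = (1−0.261)×136.21 = 100.66; final concentrate = 390.64 g/s.

390.6 g/s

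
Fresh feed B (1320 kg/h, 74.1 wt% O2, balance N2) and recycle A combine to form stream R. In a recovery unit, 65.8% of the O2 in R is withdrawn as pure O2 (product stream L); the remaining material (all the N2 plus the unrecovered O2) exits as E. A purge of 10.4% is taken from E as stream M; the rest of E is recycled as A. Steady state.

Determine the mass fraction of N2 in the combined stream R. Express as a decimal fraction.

N2 enters only via B and leaves only via the purge: 1320×0.259 = 0.104×(N2 in E), and the recovery unit passes all N2, so N2 in R = N2 in E = 3287.3 kg/h.
O2 in R: m_A = 1320×0.741 + (1−0.104)·(1−0.658)·m_A, so m_A = 978.12/0.6936 = 1410.3 kg/h.
R = 1410.3 + 3287.3 = 4697.6 kg/h.
N2 fraction in R = 3287.3/4697.6 = 0.6998.

0.6998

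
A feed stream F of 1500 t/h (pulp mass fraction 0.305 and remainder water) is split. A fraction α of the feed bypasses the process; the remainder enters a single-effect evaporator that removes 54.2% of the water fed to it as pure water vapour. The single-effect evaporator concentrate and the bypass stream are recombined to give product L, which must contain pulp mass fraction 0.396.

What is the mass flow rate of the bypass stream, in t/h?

All 1500×0.305 = 457.5 t/h of pulp reaches L, so L = 457.5/0.396 = 1155.3 t/h and vapour = 344.7 t/h.
The evaporator receives (1−α)·1500 of feed at 0.695 water and removes 0.542 of that water:
0.542×0.695×(1−α)×1500 = 344.7
(1−α) = 344.7/565.04 = 0.6100;  α = 0.3900.
Bypass flow = 0.3900×1500 = 584.93 t/h.

584.9 t/h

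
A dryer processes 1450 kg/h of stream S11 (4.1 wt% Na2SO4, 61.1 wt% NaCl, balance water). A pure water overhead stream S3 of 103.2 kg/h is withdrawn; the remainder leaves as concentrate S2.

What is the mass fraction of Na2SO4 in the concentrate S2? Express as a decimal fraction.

Na2SO4 is not removed: 1450×0.041 = 59.45 kg/h of Na2SO4 enters S2.
Concentrate = 1450 − 103.2 = 1346.8 kg/h.
Mass fraction = 59.45/1346.8 = 0.044.

0.044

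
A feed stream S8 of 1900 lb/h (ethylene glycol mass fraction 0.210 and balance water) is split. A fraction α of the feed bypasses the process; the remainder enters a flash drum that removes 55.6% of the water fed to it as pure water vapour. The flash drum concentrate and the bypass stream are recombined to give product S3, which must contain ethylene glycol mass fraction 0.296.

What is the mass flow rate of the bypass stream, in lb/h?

643.2 lb/h

All 1900×0.210 = 399 lb/h of ethylene glycol reaches S3, so S3 = 399/0.296 = 1348 lb/h and vapour = 552.03 lb/h.
The evaporator receives (1−α)·1900 of feed at 0.790 water and removes 0.556 of that water:
0.556×0.790×(1−α)×1900 = 552.03
(1−α) = 552.03/834.56 = 0.6615;  α = 0.3385.
Bypass flow = 0.3385×1900 = 643.22 lb/h.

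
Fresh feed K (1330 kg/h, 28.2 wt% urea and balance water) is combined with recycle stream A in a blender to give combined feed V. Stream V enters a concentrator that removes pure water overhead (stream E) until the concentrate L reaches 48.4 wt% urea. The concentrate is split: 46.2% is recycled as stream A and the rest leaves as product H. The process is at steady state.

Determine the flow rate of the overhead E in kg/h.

555.1 kg/h

Overall urea balance (none leaves overhead): urea in fresh feed = urea in product, i.e. 1330×0.282 = (1−0.462)·L·0.484.
L = 375.06/(0.484×0.538) = 1440.4 kg/h.
Recycle A = 0.462×1440.4 = 665.45 kg/h.
Combined feed V = 1330 + 665.45 = 1995.4 kg/h.
Overhead E = V − L = 1995.4 − 1440.4 = 555.08 kg/h.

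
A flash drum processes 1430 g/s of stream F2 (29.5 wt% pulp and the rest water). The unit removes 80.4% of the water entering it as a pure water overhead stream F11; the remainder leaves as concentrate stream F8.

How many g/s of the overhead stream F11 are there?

810.6 g/s

water entering = 1430×0.705 = 1008.1 g/s; overhead removed = 0.804×1008.1 = 810.55 g/s.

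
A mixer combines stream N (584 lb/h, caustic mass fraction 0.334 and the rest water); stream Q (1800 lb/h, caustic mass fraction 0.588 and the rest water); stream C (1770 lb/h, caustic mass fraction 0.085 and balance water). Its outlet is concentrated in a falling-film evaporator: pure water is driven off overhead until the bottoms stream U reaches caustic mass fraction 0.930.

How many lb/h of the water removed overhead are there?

caustic entering = 584×0.334 + 1800×0.588 + 1770×0.085 = 1403.9 lb/h.
All caustic reports to U, so U = 1403.9/0.930 = 1509.6 lb/h.
Total feed = 4154 lb/h; overhead = 4154 − 1509.6 = 2644.4 lb/h.

2644 lb/h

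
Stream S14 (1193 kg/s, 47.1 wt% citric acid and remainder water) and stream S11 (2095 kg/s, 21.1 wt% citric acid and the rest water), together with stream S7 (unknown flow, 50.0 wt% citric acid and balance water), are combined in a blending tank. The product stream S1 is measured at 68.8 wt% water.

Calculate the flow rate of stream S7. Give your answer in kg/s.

Let S7 be the unknown flow. Total out = 3288 + S7.
water balance: 2284.1 + 0.500·S7 = 0.688·(3288 + S7)
(0.500 − 0.688)·S7 = 0.688×3288 − 2284.1 = -21.908
S7 = -21.908 / -0.188 = 116.53 kg/s

116.5 kg/s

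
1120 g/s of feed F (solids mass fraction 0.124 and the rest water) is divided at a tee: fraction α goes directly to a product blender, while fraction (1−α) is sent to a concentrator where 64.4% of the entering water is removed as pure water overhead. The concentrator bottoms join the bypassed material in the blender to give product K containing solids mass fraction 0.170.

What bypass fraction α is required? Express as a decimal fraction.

All 1120×0.124 = 138.88 g/s of solids reaches K, so K = 138.88/0.170 = 816.94 g/s and vapour = 303.06 g/s.
The evaporator receives (1−α)·1120 of feed at 0.876 water and removes 0.644 of that water:
0.644×0.876×(1−α)×1120 = 303.06
(1−α) = 303.06/631.84 = 0.4796;  α = 0.5204.

0.520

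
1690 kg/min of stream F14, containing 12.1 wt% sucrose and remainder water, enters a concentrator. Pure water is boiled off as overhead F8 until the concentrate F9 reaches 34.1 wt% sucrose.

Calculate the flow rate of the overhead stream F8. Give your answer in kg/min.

sucrose is conserved: 1690×0.121 = 204.49 kg/min all reports to the concentrate.
Concentrate = 204.49/(target fraction) = 599.68 kg/min.
Overhead = 1690 − 599.68 = 1090.3 kg/min.

1090 kg/min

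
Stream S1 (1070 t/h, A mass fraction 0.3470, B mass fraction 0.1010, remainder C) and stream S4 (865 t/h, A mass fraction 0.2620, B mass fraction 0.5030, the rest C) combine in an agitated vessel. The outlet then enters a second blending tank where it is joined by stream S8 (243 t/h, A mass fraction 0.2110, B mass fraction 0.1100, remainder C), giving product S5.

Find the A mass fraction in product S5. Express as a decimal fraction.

0.2981

Overall, product flow = 2178 t/h.
A in = 1070×0.347 + 865×0.262 + 243×0.211 = 649.19 t/h.
A fraction in S5 = 0.2981.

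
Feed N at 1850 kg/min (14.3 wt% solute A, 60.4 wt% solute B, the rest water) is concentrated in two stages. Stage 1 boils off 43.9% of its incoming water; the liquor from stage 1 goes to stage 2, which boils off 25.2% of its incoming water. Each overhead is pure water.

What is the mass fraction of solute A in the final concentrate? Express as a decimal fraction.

water in feed = 1850×0.253 = 468.05 kg/min.
After stage 1: water left = (1−0.439)×468.05 = 262.58; stream total = 1644.5 kg/min.
After stage 2: water left = (1−0.252)×262.58 = 196.41; final concentrate = 1578.4 kg/min.
solute A fraction = 264.55/1578.4 = 0.168.

0.168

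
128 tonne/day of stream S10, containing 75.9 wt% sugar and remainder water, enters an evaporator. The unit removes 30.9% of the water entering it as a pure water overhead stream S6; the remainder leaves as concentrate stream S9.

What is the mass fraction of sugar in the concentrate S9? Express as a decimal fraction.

sugar is not removed: 128×0.759 = 97.152 tonne/day of sugar enters S9.
water entering = 128×0.241 = 30.848 tonne/day; overhead removed = 0.309×30.848 = 9.532 tonne/day.
Concentrate = 128 − 9.532 = 118.47 tonne/day.
Mass fraction = 97.152/118.47 = 0.820.

0.820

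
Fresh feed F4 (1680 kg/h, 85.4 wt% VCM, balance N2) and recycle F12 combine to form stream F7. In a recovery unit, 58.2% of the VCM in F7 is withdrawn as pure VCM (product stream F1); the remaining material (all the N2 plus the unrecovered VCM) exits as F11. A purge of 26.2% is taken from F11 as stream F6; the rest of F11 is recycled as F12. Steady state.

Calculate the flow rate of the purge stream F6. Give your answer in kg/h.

N2 enters only via F4 and leaves only via the purge: 1680×0.146 = 0.262×(N2 in F11), and the recovery unit passes all N2, so N2 in F7 = N2 in F11 = 936.18 kg/h.
VCM in F7: m_A = 1680×0.854 + (1−0.262)·(1−0.582)·m_A, so m_A = 1434.7/0.6915 = 2074.7 kg/h.
F11 = (1−0.582)×2074.7 + 936.18 = 1803.4 kg/h.
Purge F6 = 0.262×1803.4 = 472.5 kg/h.

472.5 kg/h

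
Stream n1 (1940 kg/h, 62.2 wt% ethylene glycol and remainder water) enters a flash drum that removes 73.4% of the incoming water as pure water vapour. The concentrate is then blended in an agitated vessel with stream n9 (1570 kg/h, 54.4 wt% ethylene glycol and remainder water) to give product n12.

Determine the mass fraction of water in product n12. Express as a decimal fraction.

Vapour removed = 0.734×0.378×1940 = 538.26 kg/h; concentrate = 1401.7 kg/h.
water reaching the mixer = 195.06 (from concentrate) + 1570×0.456 = 910.98 kg/h.
Product flow = 1401.7 + 1570 = 2971.7 kg/h; water fraction = 0.307.

0.307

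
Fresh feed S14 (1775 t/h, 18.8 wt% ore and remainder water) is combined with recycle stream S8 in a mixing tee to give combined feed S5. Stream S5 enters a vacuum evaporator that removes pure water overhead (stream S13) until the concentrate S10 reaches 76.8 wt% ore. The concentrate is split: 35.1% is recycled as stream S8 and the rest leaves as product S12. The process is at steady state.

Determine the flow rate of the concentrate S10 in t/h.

669.5 t/h

Overall ore balance (none leaves overhead): ore in fresh feed = ore in product, i.e. 1775×0.188 = (1−0.351)·S10·0.768.
S10 = 333.7/(0.768×0.649) = 669.5 t/h.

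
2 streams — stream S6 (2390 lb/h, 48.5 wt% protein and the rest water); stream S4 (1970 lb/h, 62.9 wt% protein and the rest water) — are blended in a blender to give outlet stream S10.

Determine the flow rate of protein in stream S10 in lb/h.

2398 lb/h

protein out = protein in = 2390×0.485 + 1970×0.629 = 2398.3 lb/h.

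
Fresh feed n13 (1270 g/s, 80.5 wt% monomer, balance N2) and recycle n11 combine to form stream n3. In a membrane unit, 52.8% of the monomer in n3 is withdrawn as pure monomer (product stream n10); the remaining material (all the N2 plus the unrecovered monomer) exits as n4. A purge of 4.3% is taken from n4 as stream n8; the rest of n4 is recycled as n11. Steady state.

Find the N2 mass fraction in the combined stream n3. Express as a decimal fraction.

0.755

N2 enters only via n13 and leaves only via the purge: 1270×0.195 = 0.043×(N2 in n4), and the membrane unit passes all N2, so N2 in n3 = N2 in n4 = 5759.3 g/s.
monomer in n3: m_A = 1270×0.805 + (1−0.043)·(1−0.528)·m_A, so m_A = 1022.4/0.5483 = 1864.6 g/s.
n3 = 1864.6 + 5759.3 = 7623.9 g/s.
N2 fraction in n3 = 5759.3/7623.9 = 0.755.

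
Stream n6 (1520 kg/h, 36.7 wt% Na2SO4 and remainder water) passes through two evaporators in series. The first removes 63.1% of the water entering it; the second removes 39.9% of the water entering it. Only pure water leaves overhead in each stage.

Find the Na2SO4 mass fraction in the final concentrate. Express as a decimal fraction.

0.7233

water in feed = 1520×0.633 = 962.16 kg/h.
After stage 1: water left = (1−0.631)×962.16 = 355.04; stream total = 912.88 kg/h.
After stage 2: water left = (1−0.399)×355.04 = 213.38; final concentrate = 771.22 kg/h.
Na2SO4 fraction = 557.84/771.22 = 0.7233.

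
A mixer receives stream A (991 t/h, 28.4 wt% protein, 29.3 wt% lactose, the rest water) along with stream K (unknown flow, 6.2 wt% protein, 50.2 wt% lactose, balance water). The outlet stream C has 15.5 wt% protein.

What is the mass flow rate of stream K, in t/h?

Let K be the unknown flow. Total out = 991 + K.
protein balance: 281.44 + 0.062·K = 0.155·(991 + K)
(0.062 − 0.155)·K = 0.155×991 − 281.44 = -127.84
K = -127.84 / -0.093 = 1374.6 t/h

1375 t/h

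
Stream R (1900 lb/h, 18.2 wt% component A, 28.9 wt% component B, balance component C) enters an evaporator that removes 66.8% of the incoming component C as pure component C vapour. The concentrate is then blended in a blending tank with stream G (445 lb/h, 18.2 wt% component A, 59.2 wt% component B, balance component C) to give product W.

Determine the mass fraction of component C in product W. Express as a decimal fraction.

Vapour removed = 0.668×0.529×1900 = 671.41 lb/h; concentrate = 1228.6 lb/h.
component C reaching the mixer = 333.69 (from concentrate) + 445×0.226 = 434.26 lb/h.
Product flow = 1228.6 + 445 = 1673.6 lb/h; component C fraction = 0.259.

0.259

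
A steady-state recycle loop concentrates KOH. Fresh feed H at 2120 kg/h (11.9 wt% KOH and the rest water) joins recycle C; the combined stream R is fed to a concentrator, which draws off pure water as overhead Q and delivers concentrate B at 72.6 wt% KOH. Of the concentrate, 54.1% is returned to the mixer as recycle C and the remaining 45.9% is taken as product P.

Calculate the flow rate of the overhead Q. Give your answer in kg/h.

Overall KOH balance (none leaves overhead): KOH in fresh feed = KOH in product, i.e. 2120×0.119 = (1−0.541)·B·0.726.
B = 252.28/(0.726×0.459) = 757.07 kg/h.
Recycle C = 0.541×757.07 = 409.57 kg/h.
Combined feed R = 2120 + 409.57 = 2529.6 kg/h.
Overhead Q = R − B = 2529.6 − 757.07 = 1772.5 kg/h.

1773 kg/h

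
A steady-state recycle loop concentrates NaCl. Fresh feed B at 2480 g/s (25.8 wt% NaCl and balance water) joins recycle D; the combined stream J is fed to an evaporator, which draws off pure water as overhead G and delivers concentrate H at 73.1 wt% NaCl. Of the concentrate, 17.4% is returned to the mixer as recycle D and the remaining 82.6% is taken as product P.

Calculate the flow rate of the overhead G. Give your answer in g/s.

Overall NaCl balance (none leaves overhead): NaCl in fresh feed = NaCl in product, i.e. 2480×0.258 = (1−0.174)·H·0.731.
H = 639.84/(0.731×0.826) = 1059.7 g/s.
Recycle D = 0.174×1059.7 = 184.38 g/s.
Combined feed J = 2480 + 184.38 = 2664.4 g/s.
Overhead G = J − H = 2664.4 − 1059.7 = 1604.7 g/s.

1605 g/s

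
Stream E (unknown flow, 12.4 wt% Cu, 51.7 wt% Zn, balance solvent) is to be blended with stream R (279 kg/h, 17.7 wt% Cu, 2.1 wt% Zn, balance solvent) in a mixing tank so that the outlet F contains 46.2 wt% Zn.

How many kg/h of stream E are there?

Let E be the unknown flow. Total out = 279 + E.
Zn balance: 5.859 + 0.517·E = 0.462·(279 + E)
(0.517 − 0.462)·E = 0.462×279 − 5.859 = 123.04
E = 123.04 / 0.055 = 2237.1 kg/h

2237 kg/h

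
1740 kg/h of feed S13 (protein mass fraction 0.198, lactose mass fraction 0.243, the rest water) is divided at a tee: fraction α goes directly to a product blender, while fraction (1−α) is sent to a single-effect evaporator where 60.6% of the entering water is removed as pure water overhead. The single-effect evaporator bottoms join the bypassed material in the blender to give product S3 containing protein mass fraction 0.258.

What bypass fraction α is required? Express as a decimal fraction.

0.313

All 1740×0.198 = 344.52 kg/h of protein reaches S3, so S3 = 344.52/0.258 = 1335.3 kg/h and vapour = 404.65 kg/h.
The evaporator receives (1−α)·1740 of feed at 0.559 water and removes 0.606 of that water:
0.606×0.559×(1−α)×1740 = 404.65
(1−α) = 404.65/589.43 = 0.6865;  α = 0.3135.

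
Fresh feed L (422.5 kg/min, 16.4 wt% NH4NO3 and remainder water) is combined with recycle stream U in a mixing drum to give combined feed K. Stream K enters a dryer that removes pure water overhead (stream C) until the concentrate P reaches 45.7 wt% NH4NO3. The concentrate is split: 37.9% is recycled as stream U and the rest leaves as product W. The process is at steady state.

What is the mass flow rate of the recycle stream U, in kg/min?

Overall NH4NO3 balance (none leaves overhead): NH4NO3 in fresh feed = NH4NO3 in product, i.e. 422.5×0.164 = (1−0.379)·P·0.457.
P = 69.29/(0.457×0.621) = 244.15 kg/min.
Recycle U = 0.379×244.15 = 92.534 kg/min.

92.53 kg/min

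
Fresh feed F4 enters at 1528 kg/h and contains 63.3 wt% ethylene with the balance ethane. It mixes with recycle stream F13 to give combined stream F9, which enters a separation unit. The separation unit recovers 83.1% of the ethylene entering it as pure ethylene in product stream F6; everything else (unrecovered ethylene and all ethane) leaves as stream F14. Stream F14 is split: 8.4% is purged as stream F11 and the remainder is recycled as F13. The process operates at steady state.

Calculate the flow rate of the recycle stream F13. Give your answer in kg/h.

ethane enters only via F4 and leaves only via the purge: 1528×0.367 = 0.084×(ethane in F14), and the separation unit passes all ethane, so ethane in F9 = ethane in F14 = 6675.9 kg/h.
ethylene in F9: m_A = 1528×0.633 + (1−0.084)·(1−0.831)·m_A, so m_A = 967.22/0.8452 = 1144.4 kg/h.
F14 = (1−0.831)×1144.4 + 6675.9 = 6869.3 kg/h.
Recycle F13 = (1−0.084)×6869.3 = 6292.3 kg/h.

6292 kg/h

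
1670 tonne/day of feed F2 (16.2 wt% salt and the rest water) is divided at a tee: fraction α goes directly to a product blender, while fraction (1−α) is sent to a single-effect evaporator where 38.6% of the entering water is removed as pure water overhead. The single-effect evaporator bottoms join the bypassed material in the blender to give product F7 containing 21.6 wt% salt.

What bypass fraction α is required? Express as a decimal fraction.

All 1670×0.162 = 270.54 tonne/day of salt reaches F7, so F7 = 270.54/0.216 = 1252.5 tonne/day and vapour = 417.5 tonne/day.
The evaporator receives (1−α)·1670 of feed at 0.838 water and removes 0.386 of that water:
0.386×0.838×(1−α)×1670 = 417.5
(1−α) = 417.5/540.19 = 0.7729;  α = 0.2271.

0.227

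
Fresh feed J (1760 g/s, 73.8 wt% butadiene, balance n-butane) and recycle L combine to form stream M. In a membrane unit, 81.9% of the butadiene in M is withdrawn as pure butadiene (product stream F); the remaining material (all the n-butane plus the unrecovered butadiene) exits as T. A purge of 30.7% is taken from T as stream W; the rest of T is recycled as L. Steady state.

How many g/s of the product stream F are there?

butadiene in M: m_A = 1760×0.738 + (1−0.307)·(1−0.819)·m_A, so m_A = 1298.9/0.8746 = 1485.2 g/s.
Product F = 0.819×1485.2 = 1216.4 g/s.

1216 g/s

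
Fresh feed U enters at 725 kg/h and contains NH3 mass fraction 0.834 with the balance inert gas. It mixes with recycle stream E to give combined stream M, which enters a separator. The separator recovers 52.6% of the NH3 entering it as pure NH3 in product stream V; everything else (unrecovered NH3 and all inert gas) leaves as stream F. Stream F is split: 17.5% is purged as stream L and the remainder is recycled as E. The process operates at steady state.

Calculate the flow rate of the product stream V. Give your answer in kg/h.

NH3 in M: m_A = 725×0.834 + (1−0.175)·(1−0.526)·m_A, so m_A = 604.65/0.6090 = 992.94 kg/h.
Product V = 0.526×992.94 = 522.29 kg/h.

522.3 kg/h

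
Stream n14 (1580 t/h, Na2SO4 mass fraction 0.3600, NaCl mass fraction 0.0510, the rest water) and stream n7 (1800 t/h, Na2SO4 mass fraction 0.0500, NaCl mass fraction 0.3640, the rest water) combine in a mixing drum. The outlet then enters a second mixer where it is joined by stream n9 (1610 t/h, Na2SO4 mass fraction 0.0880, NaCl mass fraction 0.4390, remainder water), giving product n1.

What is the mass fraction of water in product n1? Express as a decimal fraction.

0.5505

Overall, product flow = 4990 t/h.
water in = 1580×0.589 + 1800×0.586 + 1610×0.473 = 2746.9 t/h.
water fraction in n1 = 0.5505.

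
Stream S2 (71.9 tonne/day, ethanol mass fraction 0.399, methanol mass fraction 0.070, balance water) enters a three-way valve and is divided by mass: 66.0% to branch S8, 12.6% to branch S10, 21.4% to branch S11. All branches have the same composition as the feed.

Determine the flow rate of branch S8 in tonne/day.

47.45 tonne/day

Branch S8 flow = 0.660×71.9 = 47.454 tonne/day.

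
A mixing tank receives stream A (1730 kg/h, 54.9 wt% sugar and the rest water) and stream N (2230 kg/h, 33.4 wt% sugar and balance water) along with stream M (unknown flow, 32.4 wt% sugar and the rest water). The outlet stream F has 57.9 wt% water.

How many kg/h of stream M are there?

282.8 kg/h

Let M be the unknown flow. Total out = 3960 + M.
water balance: 2265.4 + 0.676·M = 0.579·(3960 + M)
(0.676 − 0.579)·M = 0.579×3960 − 2265.4 = 27.43
M = 27.43 / 0.097 = 282.78 kg/h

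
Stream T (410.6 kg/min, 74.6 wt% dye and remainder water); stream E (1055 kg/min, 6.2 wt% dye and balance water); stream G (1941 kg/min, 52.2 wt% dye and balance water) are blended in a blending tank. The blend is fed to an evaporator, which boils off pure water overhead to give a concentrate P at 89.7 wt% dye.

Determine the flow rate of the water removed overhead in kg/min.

dye entering = 410.6×0.746 + 1055×0.062 + 1941×0.522 = 1384.9 kg/min.
All dye reports to P, so P = 1384.9/0.897 = 1543.9 kg/min.
Total feed = 3406.6 kg/min; overhead = 3406.6 − 1543.9 = 1862.7 kg/min.

1863 kg/min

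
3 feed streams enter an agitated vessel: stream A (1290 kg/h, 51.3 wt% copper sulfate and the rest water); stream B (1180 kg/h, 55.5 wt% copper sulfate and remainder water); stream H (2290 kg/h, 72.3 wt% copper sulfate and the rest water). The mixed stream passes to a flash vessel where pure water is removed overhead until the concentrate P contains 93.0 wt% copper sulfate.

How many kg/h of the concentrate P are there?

3196 kg/h

copper sulfate entering = 1290×0.513 + 1180×0.555 + 2290×0.723 = 2972.3 kg/h.
All copper sulfate reports to P, so P = 2972.3/0.930 = 3196.1 kg/h.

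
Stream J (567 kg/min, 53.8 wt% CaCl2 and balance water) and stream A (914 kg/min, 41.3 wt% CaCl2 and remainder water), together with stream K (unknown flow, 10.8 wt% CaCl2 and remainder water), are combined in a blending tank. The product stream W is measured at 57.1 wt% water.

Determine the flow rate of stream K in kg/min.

Let K be the unknown flow. Total out = 1481 + K.
water balance: 798.47 + 0.892·K = 0.571·(1481 + K)
(0.892 − 0.571)·K = 0.571×1481 − 798.47 = 47.179
K = 47.179 / 0.321 = 146.98 kg/min

147 kg/min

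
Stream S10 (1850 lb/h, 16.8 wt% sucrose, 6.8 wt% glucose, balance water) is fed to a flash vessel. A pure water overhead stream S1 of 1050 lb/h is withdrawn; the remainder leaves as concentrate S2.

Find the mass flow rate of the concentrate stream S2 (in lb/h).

Concentrate = 1850 − 1050 = 800 lb/h.

800 lb/h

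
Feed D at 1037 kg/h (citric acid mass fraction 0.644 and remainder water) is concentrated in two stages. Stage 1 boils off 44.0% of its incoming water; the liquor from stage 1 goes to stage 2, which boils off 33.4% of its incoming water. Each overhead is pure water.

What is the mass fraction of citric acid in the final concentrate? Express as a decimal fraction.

water in feed = 1037×0.356 = 369.17 kg/h.
After stage 1: water left = (1−0.440)×369.17 = 206.74; stream total = 874.56 kg/h.
After stage 2: water left = (1−0.334)×206.74 = 137.69; final concentrate = 805.51 kg/h.
citric acid fraction = 667.83/805.51 = 0.829.

0.829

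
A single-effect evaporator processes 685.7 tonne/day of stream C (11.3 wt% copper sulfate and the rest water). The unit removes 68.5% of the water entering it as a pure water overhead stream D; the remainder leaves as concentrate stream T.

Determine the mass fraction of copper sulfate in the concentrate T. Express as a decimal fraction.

copper sulfate is not removed: 685.7×0.113 = 77.484 tonne/day of copper sulfate enters T.
water entering = 685.7×0.887 = 608.22 tonne/day; overhead removed = 0.685×608.22 = 416.63 tonne/day.
Concentrate = 685.7 − 416.63 = 269.07 tonne/day.
Mass fraction = 77.484/269.07 = 0.288.

0.288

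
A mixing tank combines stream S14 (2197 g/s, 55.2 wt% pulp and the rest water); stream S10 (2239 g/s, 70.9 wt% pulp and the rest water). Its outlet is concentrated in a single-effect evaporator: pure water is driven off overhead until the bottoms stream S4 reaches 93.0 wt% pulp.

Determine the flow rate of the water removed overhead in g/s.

1425 g/s

pulp entering = 2197×0.552 + 2239×0.709 = 2800.2 g/s.
All pulp reports to S4, so S4 = 2800.2/0.930 = 3011 g/s.
Total feed = 4436 g/s; overhead = 4436 − 3011 = 1425 g/s.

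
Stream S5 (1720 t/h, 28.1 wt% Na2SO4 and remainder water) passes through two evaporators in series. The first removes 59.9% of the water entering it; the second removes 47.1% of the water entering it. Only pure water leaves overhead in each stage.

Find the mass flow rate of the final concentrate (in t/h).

water in feed = 1720×0.719 = 1236.7 t/h.
After stage 1: water left = (1−0.599)×1236.7 = 495.91; stream total = 979.23 t/h.
After stage 2: water left = (1−0.471)×495.91 = 262.34; final concentrate = 745.66 t/h.

745.7 t/h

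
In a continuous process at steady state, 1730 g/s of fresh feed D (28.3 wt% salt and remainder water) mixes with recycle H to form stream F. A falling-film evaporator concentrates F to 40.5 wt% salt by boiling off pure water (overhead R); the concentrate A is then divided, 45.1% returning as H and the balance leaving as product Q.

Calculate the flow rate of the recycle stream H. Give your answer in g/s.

Overall salt balance (none leaves overhead): salt in fresh feed = salt in product, i.e. 1730×0.283 = (1−0.451)·A·0.405.
A = 489.59/(0.405×0.549) = 2201.9 g/s.
Recycle H = 0.451×2201.9 = 993.07 g/s.

993.1 g/s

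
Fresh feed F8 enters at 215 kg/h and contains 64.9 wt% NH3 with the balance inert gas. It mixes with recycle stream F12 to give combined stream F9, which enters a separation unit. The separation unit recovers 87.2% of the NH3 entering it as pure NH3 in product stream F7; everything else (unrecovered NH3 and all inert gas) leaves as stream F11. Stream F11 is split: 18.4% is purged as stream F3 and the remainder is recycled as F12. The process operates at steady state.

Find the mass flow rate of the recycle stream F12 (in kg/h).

350.9 kg/h

inert gas enters only via F8 and leaves only via the purge: 215×0.351 = 0.184×(inert gas in F11), and the separation unit passes all inert gas, so inert gas in F9 = inert gas in F11 = 410.14 kg/h.
NH3 in F9: m_A = 215×0.649 + (1−0.184)·(1−0.872)·m_A, so m_A = 139.53/0.8956 = 155.81 kg/h.
F11 = (1−0.872)×155.81 + 410.14 = 430.08 kg/h.
Recycle F12 = (1−0.184)×430.08 = 350.94 kg/h.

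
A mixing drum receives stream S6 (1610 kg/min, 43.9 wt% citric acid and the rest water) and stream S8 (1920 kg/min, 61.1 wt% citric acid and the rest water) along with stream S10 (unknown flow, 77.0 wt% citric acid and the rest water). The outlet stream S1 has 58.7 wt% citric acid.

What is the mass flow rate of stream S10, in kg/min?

1050 kg/min

Let S10 be the unknown flow. Total out = 3530 + S10.
citric acid balance: 1879.9 + 0.770·S10 = 0.587·(3530 + S10)
(0.770 − 0.587)·S10 = 0.587×3530 − 1879.9 = 192.2
S10 = 192.2 / 0.183 = 1050.3 kg/min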